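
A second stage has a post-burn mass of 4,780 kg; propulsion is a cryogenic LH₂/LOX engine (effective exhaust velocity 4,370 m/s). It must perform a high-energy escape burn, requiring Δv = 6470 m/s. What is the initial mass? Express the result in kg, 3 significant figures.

m₀/m_f = exp(Δv / v_e) = exp(6470 / 4370.0) = exp(1.4805) = 4.3954.
m₀ = m_f × 4.3954 = 4,780 × 4.3954 = 21,010 kg.

initial mass ≈ 21000 kg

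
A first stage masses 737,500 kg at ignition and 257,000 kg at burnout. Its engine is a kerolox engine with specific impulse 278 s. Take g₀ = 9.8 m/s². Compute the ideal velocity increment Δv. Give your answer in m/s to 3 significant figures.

v_e = Isp · g₀ = 278 × 9.8 = 2724.4 m/s.
Δv = v_e · ln(m₀/m_f) = 2724.4 × ln(2.87) = 2724.4 × 1.0542 ≈ 2872.0 m/s.

Δv ≈ 2870 m/s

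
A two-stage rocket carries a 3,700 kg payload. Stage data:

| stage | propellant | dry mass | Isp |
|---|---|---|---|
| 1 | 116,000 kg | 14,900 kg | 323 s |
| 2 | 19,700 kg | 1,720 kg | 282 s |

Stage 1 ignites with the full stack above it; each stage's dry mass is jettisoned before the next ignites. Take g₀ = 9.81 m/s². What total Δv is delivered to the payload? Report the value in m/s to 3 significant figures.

Δv ≈ 8550 m/s

Ignition mass of stage 1 = 116,000+14,900 + 19,700+1,720 + 3,700 = 156,020 kg.
Stage 1: m₀ = 156,020 kg, m_f = 156,020 − 116,000 = 40,020 kg; Δv = 323×9.81×ln(3.899) = 3168.6×1.3606 ≈ 4311 m/s.
Stage 2: m₀ = 25,120 kg, m_f = 25,120 − 19,700 = 5,420 kg; Δv = 282×9.81×ln(4.635) = 2766.4×1.5336 ≈ 4242 m/s.
Total Δv = 4311 + 4242 = 8553 m/s.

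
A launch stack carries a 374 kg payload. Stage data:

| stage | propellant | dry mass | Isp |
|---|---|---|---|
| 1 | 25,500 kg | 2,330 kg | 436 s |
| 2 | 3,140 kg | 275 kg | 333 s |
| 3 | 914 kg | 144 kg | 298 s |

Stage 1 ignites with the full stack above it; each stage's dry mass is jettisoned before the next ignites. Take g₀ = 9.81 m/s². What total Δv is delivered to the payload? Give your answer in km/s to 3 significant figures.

Δv ≈ 12.9 km/s

Ignition mass of stage 1 = 25,500+2,330 + 3,140+275 + 914+144 + 374 = 32,677 kg.
Stage 1: m₀ = 32,677 kg, m_f = 32,677 − 25,500 = 7,177 kg; Δv = 436×9.81×ln(4.553) = 4277.2×1.5158 ≈ 6483 m/s.
Stage 2: m₀ = 4,847 kg, m_f = 4,847 − 3,140 = 1,707 kg; Δv = 333×9.81×ln(2.839) = 3266.7×1.0436 ≈ 3409 m/s.
Stage 3: m₀ = 1,432 kg, m_f = 1,432 − 914 = 518 kg; Δv = 298×9.81×ln(2.764) = 2923.4×1.0169 ≈ 2973 m/s.
Total Δv = 6483 + 3409 + 2973 = 12865 m/s.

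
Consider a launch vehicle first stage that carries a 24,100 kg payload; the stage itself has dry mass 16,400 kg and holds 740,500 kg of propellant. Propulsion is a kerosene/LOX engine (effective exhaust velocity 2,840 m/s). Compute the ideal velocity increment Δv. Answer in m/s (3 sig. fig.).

Δv ≈ 8400 m/s

m₀ = payload + dry + propellant = 24,100 + 16,400 + 740,500 = 781,000 kg.
m_f = payload + dry = 24,100 + 16,400 = 40,500 kg.
Rocket equation: Δv = v_e · ln(m₀/m_f) = 2840.0 × ln(19.28) = 2840.0 × 2.9593 ≈ 8404.3 m/s.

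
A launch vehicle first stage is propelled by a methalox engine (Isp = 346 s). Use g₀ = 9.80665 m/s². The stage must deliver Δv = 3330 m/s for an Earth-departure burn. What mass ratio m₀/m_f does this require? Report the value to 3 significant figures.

v_e = Isp · g₀ = 346 × 9.80665 = 3393.1 m/s.
Using Δv = v_e ln(m₀/m_f): m₀/m_f = exp(Δv / v_e) = exp(3330 / 3393.1) = exp(0.9814) = 2.6682.

mass ratio ≈ 2.67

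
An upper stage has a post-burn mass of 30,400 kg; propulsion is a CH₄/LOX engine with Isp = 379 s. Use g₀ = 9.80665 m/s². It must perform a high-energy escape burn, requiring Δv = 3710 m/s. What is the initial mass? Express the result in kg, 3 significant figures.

v_e = Isp · g₀ = 379 × 9.80665 = 3716.7 m/s.
m₀/m_f = exp(Δv / v_e) = exp(3710 / 3716.7) = exp(0.9982) = 2.7134.
m₀ = m_f × 2.7134 = 30,400 × 2.7134 = 82,487.4 kg.

initial mass ≈ 82500 kg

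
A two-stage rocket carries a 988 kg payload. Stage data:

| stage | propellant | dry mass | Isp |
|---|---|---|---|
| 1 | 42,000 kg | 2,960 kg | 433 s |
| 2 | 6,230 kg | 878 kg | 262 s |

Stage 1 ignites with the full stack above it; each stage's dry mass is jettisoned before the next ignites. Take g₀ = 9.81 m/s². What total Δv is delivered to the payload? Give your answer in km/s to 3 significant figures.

Δv ≈ 10.4 km/s

Ignition mass of stage 1 = 42,000+2,960 + 6,230+878 + 988 = 53,056 kg.
Stage 1: m₀ = 53,056 kg, m_f = 53,056 − 42,000 = 11,056 kg; Δv = 433×9.81×ln(4.799) = 4247.7×1.5684 ≈ 6662 m/s.
Stage 2: m₀ = 8,096 kg, m_f = 8,096 − 6,230 = 1,866 kg; Δv = 262×9.81×ln(4.339) = 2570.2×1.4676 ≈ 3772 m/s.
Total Δv = 6662 + 3772 = 10434 m/s.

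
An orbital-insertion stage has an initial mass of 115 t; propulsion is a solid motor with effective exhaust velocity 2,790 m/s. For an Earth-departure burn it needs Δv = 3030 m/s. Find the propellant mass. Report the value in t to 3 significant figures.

Using Δv = v_e ln(m₀/m_f): m₀/m_f = exp(Δv / v_e) = exp(3030 / 2790.0) = exp(1.0860) = 2.9625.
m_f = 115 / 2.9625 = 38.8186 t, so propellant = m₀ − m_f = 115 − 38.8186 = 76.1814 t.

propellant mass ≈ 76.2 t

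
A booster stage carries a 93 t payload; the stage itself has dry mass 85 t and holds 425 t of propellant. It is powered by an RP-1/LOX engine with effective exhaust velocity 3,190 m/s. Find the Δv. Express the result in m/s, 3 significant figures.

Δv ≈ 3890 m/s

m₀ = payload + dry + propellant = 93 + 85 + 425 = 603 t.
m_f = payload + dry = 93 + 85 = 178 t.
Δv = v_e · ln(m₀/m_f) = 3190.0 × ln(3.388) = 3190.0 × 1.2201 ≈ 3892.2 m/s.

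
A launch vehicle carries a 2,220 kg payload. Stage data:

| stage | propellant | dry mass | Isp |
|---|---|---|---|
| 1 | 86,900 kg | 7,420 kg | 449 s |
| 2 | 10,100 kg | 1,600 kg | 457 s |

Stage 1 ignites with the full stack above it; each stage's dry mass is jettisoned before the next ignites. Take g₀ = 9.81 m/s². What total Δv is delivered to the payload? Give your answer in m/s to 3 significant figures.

Ignition mass of stage 1 = 86,900+7,420 + 10,100+1,600 + 2,220 = 108,240 kg.
Stage 1: m₀ = 108,240 kg, m_f = 108,240 − 86,900 = 21,340 kg; Δv = 449×9.81×ln(5.072) = 4404.7×1.6238 ≈ 7152 m/s.
Stage 2: m₀ = 13,920 kg, m_f = 13,920 − 10,100 = 3,820 kg; Δv = 457×9.81×ln(3.644) = 4483.2×1.2931 ≈ 5797 m/s.
Total Δv = 7152 + 5797 = 12949 m/s.

Δv ≈ 12900 m/s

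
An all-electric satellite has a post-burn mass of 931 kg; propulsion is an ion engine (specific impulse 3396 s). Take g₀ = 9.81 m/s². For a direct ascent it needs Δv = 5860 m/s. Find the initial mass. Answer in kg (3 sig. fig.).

initial mass ≈ 1110 kg

v_e = Isp · g₀ = 3396 × 9.81 = 33314.8 m/s.
m₀/m_f = exp(Δv / v_e) = exp(5860 / 33314.8) = exp(0.1759) = 1.1923.
m₀ = m_f × 1.1923 = 931 × 1.1923 = 1,110.03 kg.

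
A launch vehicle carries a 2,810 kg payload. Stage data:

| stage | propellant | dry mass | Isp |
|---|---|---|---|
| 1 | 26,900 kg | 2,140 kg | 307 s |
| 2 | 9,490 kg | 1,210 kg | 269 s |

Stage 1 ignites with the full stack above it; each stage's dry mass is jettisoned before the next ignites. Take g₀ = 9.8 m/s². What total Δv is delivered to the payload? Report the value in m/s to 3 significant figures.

Δv ≈ 6200 m/s

Ignition mass of stage 1 = 26,900+2,140 + 9,490+1,210 + 2,810 = 42,550 kg.
Stage 1: m₀ = 42,550 kg, m_f = 42,550 − 26,900 = 15,650 kg; Δv = 307×9.8×ln(2.719) = 3008.6×1.0002 ≈ 3009 m/s.
Stage 2: m₀ = 13,510 kg, m_f = 13,510 − 9,490 = 4,020 kg; Δv = 269×9.8×ln(3.361) = 2636.2×1.2121 ≈ 3195 m/s.
Total Δv = 3009 + 3195 = 6204 m/s.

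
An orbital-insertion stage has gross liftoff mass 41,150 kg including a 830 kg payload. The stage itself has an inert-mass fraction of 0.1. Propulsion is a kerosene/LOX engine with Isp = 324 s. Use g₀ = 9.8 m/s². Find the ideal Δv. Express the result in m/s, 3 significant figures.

Δv ≈ 6780 m/s

Stage wet mass = m₀ − payload = 41,150 − 830 = 40,320 kg.
Stage dry mass = ε × stage wet mass = 0.1 × 40,320 = 4,032 kg.
Burnout mass m_f = stage dry + payload = 4,032 + 830 = 4,862 kg.
v_e = Isp · g₀ = 324 × 9.8 = 3175.2 m/s.
Rocket equation: Δv = v_e · ln(41,150/4,862) = 3175.2 × ln(8.464) = 3175.2 × 2.1358 ≈ 6782 m/s.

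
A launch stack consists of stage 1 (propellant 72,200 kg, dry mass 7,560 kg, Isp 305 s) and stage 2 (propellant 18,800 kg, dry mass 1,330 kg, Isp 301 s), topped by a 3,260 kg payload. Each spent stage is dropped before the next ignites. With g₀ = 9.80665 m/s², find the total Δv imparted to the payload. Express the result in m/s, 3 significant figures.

Δv ≈ 8410 m/s

Ignition mass of stage 1 = 72,200+7,560 + 18,800+1,330 + 3,260 = 103,150 kg.
Stage 1: m₀ = 103,150 kg, m_f = 103,150 − 72,200 = 30,950 kg; Δv = 305×9.80665×ln(3.333) = 2991.0×1.2038 ≈ 3601 m/s.
Stage 2: m₀ = 23,390 kg, m_f = 23,390 − 18,800 = 4,590 kg; Δv = 301×9.80665×ln(5.096) = 2951.8×1.6284 ≈ 4807 m/s.
Total Δv = 3601 + 4807 = 8408 m/s.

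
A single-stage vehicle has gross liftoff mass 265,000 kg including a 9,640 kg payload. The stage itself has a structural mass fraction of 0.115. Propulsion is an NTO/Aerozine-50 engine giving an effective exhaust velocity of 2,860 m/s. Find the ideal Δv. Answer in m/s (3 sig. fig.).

Δv ≈ 5480 m/s

Stage wet mass = m₀ − payload = 265,000 − 9,640 = 255,360 kg.
Stage dry mass = ε × stage wet mass = 0.115 × 255,360 = 29,366.4 kg.
Burnout mass m_f = stage dry + payload = 29,366.4 + 9,640 = 39,006.4 kg.
By the Tsiolkovsky rocket equation, Δv = v_e · ln(265,000/39,006.4) = 2860.0 × ln(6.794) = 2860.0 × 1.9160 ≈ 5480 m/s.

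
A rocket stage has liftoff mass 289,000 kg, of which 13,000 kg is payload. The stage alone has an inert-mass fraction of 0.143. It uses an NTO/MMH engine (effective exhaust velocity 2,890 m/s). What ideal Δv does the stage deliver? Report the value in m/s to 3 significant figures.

Stage wet mass = m₀ − payload = 289,000 − 13,000 = 276,000 kg.
Stage dry mass = ε × stage wet mass = 0.143 × 276,000 = 39,468 kg.
Burnout mass m_f = stage dry + payload = 39,468 + 13,000 = 52,468 kg.
Δv = v_e · ln(289,000/52,468) = 2890.0 × ln(5.508) = 2890.0 × 1.7062 ≈ 4931 m/s.

Δv ≈ 4930 m/s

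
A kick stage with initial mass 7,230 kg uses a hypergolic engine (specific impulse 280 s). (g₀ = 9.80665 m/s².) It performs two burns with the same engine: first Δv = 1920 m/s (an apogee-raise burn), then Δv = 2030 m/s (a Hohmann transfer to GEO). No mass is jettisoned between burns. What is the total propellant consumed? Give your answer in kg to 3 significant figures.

v_e = Isp · g₀ = 280 × 9.80665 = 2745.9 m/s.
After the first burn: m = 7230 × exp(−1920/2745.9) = 7230 × 0.49697 = 3,593.09 kg.
After the second burn: m = 3,593.09 × exp(−2030/2745.9) = 3,593.09 × 0.47745 = 1,715.52 kg.
Total propellant = m₀ − m_final = 7230 − 1,715.52 = 5,514.48 kg.

total propellant consumed ≈ 5510 kg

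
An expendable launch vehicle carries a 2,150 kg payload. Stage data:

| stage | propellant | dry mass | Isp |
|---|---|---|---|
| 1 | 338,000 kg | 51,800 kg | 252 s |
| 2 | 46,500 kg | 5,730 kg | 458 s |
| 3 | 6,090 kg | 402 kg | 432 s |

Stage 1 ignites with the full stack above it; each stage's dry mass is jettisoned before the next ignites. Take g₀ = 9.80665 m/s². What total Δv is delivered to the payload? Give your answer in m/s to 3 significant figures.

Ignition mass of stage 1 = 338,000+51,800 + 46,500+5,730 + 6,090+402 + 2,150 = 450,672 kg.
Stage 1: m₀ = 450,672 kg, m_f = 450,672 − 338,000 = 112,672 kg; Δv = 252×9.80665×ln(4) = 2471.3×1.3863 ≈ 3426 m/s.
Stage 2: m₀ = 60,872 kg, m_f = 60,872 − 46,500 = 14,372 kg; Δv = 458×9.80665×ln(4.235) = 4491.4×1.4435 ≈ 6483 m/s.
Stage 3: m₀ = 8,642 kg, m_f = 8,642 − 6,090 = 2,552 kg; Δv = 432×9.80665×ln(3.386) = 4236.5×1.2198 ≈ 5167 m/s.
Total Δv = 3426 + 6483 + 5167 = 15076 m/s.

Δv ≈ 15100 m/s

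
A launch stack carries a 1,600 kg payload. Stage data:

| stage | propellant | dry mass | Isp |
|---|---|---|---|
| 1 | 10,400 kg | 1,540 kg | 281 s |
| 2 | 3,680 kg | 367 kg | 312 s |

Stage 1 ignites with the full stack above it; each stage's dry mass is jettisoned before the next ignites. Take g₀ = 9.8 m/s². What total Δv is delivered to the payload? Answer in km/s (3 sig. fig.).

Ignition mass of stage 1 = 10,400+1,540 + 3,680+367 + 1,600 = 17,587 kg.
Stage 1: m₀ = 17,587 kg, m_f = 17,587 − 10,400 = 7,187 kg; Δv = 281×9.8×ln(2.447) = 2753.8×0.8949 ≈ 2464 m/s.
Stage 2: m₀ = 5,647 kg, m_f = 5,647 − 3,680 = 1,967 kg; Δv = 312×9.8×ln(2.871) = 3057.6×1.0546 ≈ 3225 m/s.
Total Δv = 2464 + 3225 = 5689 m/s.

Δv ≈ 5.69 km/s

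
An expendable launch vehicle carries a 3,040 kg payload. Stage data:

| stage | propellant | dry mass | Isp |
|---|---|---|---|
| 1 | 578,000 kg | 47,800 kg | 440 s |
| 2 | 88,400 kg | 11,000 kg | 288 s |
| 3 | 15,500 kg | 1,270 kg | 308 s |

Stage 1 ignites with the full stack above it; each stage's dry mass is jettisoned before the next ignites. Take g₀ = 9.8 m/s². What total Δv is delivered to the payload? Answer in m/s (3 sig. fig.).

Δv ≈ 14900 m/s

Ignition mass of stage 1 = 578,000+47,800 + 88,400+11,000 + 15,500+1,270 + 3,040 = 745,010 kg.
Stage 1: m₀ = 745,010 kg, m_f = 745,010 − 578,000 = 167,010 kg; Δv = 440×9.8×ln(4.461) = 4312.0×1.4953 ≈ 6448 m/s.
Stage 2: m₀ = 119,210 kg, m_f = 119,210 − 88,400 = 30,810 kg; Δv = 288×9.8×ln(3.869) = 2822.4×1.3530 ≈ 3819 m/s.
Stage 3: m₀ = 19,810 kg, m_f = 19,810 − 15,500 = 4,310 kg; Δv = 308×9.8×ln(4.596) = 3018.4×1.5252 ≈ 4604 m/s.
Total Δv = 6448 + 3819 + 4604 = 14871 m/s.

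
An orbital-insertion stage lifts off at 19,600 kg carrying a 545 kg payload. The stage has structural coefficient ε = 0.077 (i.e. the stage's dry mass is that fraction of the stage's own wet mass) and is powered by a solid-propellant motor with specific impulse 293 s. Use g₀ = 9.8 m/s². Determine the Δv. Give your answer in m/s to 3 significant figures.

Stage wet mass = m₀ − payload = 19,600 − 545 = 19,055 kg.
Stage dry mass = ε × stage wet mass = 0.077 × 19,055 = 1,467.24 kg.
Burnout mass m_f = stage dry + payload = 1,467.24 + 545 = 2,012.24 kg.
v_e = Isp · g₀ = 293 × 9.8 = 2871.4 m/s.
Rocket equation: Δv = v_e · ln(19,600/2,012.24) = 2871.4 × ln(9.74) = 2871.4 × 2.2763 ≈ 6536 m/s.

Δv ≈ 6540 m/s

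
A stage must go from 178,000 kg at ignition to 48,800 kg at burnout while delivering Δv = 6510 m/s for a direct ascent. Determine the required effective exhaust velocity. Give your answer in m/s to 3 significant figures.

ln(m₀/m_f) = ln(178000/48800) = ln(3.648) = 1.2941.
v_e = Δv / ln(m₀/m_f) = 6510 / 1.2941 = 5030.7 m/s.

v_e ≈ 5030 m/s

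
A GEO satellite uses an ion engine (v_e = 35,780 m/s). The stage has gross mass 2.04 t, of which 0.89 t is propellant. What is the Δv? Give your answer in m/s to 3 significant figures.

Δv ≈ 20500 m/s

m_f = m₀ − m_prop = 2.04 − 0.89 = 1.15 t.
From the ideal rocket equation, Δv = v_e · ln(m₀/m_f) = 35780.0 × ln(1.774) = 35780.0 × 0.5732 ≈ 20508.7 m/s.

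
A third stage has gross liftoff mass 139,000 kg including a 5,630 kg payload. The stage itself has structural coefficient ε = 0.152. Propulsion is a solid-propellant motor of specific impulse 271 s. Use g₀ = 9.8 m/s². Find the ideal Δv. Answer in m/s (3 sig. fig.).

Δv ≈ 4460 m/s

Stage wet mass = m₀ − payload = 139,000 − 5,630 = 133,370 kg.
Stage dry mass = ε × stage wet mass = 0.152 × 133,370 = 20,272.2 kg.
Burnout mass m_f = stage dry + payload = 20,272.2 + 5,630 = 25,902.2 kg.
v_e = Isp · g₀ = 271 × 9.8 = 2655.8 m/s.
Rocket equation: Δv = v_e · ln(139,000/25,902.2) = 2655.8 × ln(5.366) = 2655.8 × 1.6801 ≈ 4462 m/s.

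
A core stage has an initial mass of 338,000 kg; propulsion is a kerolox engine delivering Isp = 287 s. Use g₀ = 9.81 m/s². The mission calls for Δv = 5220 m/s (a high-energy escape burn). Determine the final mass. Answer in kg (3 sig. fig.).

v_e = Isp · g₀ = 287 × 9.81 = 2815.5 m/s.
By the Tsiolkovsky rocket equation, m₀/m_f = exp(Δv / v_e) = exp(5220 / 2815.5) = exp(1.8540) = 6.3856.
m_f = m₀ / 6.3856 = 338,000 / 6.3856 = 52,931.6 kg.

final mass ≈ 52900 kg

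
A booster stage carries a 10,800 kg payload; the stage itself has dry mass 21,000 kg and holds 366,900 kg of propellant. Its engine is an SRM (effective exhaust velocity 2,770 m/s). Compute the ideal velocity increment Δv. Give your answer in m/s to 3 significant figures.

Δv ≈ 7000 m/s

m₀ = payload + dry + propellant = 10,800 + 21,000 + 366,900 = 398,700 kg.
m_f = payload + dry = 10,800 + 21,000 = 31,800 kg.
Using Δv = v_e ln(m₀/m_f): Δv = v_e · ln(m₀/m_f) = 2770.0 × ln(12.54) = 2770.0 × 2.5287 ≈ 7004.6 m/s.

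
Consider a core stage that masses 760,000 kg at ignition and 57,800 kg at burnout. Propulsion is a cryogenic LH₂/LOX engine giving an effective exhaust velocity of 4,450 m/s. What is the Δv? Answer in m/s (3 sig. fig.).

Δv = v_e · ln(m₀/m_f) = 4450.0 × ln(13.15) = 4450.0 × 2.5763 ≈ 11464.7 m/s.

Δv ≈ 11500 m/s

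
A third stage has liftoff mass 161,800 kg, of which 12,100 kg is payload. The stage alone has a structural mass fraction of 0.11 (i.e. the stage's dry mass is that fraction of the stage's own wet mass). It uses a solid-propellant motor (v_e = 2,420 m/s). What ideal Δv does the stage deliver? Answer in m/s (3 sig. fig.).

Stage wet mass = m₀ − payload = 161,800 − 12,100 = 149,700 kg.
Stage dry mass = ε × stage wet mass = 0.11 × 149,700 = 16,467 kg.
Burnout mass m_f = stage dry + payload = 16,467 + 12,100 = 28,567 kg.
From the ideal rocket equation, Δv = v_e · ln(161,800/28,567) = 2420.0 × ln(5.664) = 2420.0 × 1.7341 ≈ 4197 m/s.

Δv ≈ 4200 m/s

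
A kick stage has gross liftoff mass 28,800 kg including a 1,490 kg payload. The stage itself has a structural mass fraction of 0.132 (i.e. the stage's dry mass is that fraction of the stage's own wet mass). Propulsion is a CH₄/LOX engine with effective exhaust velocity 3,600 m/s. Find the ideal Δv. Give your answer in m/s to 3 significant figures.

Δv ≈ 6240 m/s

Stage wet mass = m₀ − payload = 28,800 − 1,490 = 27,310 kg.
Stage dry mass = ε × stage wet mass = 0.132 × 27,310 = 3,604.92 kg.
Burnout mass m_f = stage dry + payload = 3,604.92 + 1,490 = 5,094.92 kg.
Using Δv = v_e ln(m₀/m_f): Δv = v_e · ln(28,800/5,094.92) = 3600.0 × ln(5.653) = 3600.0 × 1.7321 ≈ 6236 m/s.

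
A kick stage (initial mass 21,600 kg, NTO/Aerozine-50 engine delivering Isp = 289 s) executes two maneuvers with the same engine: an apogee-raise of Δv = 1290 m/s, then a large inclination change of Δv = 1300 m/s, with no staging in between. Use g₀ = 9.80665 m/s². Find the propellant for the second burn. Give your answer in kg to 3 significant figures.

v_e = Isp · g₀ = 289 × 9.80665 = 2834.1 m/s.
After the first burn: m = 21600 × exp(−1290/2834.1) = 21600 × 0.63434 = 13,701.7 kg.
After the second burn: m = 13,701.7 × exp(−1300/2834.1) = 13,701.7 × 0.63211 = 8,660.98 kg.
Second-burn propellant = 13,701.7 − 8,660.98 = 5,040.72 kg.

propellant for the second burn ≈ 5040 kg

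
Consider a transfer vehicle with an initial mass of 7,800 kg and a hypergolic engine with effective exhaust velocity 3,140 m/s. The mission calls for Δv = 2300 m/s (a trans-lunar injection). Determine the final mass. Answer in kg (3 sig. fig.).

Rocket equation: m₀/m_f = exp(Δv / v_e) = exp(2300 / 3140.0) = exp(0.7325) = 2.0802.
m_f = m₀ / 2.0802 = 7,800 / 2.0802 = 3,749.64 kg.

final mass ≈ 3750 kg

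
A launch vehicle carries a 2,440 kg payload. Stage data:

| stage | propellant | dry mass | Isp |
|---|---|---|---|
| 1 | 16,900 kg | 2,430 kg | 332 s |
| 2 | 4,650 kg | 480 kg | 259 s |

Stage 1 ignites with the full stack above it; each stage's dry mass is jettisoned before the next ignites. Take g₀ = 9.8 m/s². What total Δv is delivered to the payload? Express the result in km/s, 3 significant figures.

Δv ≈ 5.64 km/s

Ignition mass of stage 1 = 16,900+2,430 + 4,650+480 + 2,440 = 26,900 kg.
Stage 1: m₀ = 26,900 kg, m_f = 26,900 − 16,900 = 10,000 kg; Δv = 332×9.8×ln(2.69) = 3253.6×0.9895 ≈ 3220 m/s.
Stage 2: m₀ = 7,570 kg, m_f = 7,570 − 4,650 = 2,920 kg; Δv = 259×9.8×ln(2.592) = 2538.2×0.9526 ≈ 2418 m/s.
Total Δv = 3220 + 2418 = 5638 m/s.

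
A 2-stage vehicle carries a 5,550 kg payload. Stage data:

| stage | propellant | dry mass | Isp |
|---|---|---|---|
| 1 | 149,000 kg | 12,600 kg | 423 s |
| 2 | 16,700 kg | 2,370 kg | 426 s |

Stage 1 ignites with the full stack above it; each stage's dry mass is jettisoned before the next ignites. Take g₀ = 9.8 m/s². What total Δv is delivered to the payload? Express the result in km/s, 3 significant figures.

Ignition mass of stage 1 = 149,000+12,600 + 16,700+2,370 + 5,550 = 186,220 kg.
Stage 1: m₀ = 186,220 kg, m_f = 186,220 − 149,000 = 37,220 kg; Δv = 423×9.8×ln(5.003) = 4145.4×1.6101 ≈ 6674 m/s.
Stage 2: m₀ = 24,620 kg, m_f = 24,620 − 16,700 = 7,920 kg; Δv = 426×9.8×ln(3.109) = 4174.8×1.1342 ≈ 4735 m/s.
Total Δv = 6674 + 4735 = 11409 m/s.

Δv ≈ 11.4 km/s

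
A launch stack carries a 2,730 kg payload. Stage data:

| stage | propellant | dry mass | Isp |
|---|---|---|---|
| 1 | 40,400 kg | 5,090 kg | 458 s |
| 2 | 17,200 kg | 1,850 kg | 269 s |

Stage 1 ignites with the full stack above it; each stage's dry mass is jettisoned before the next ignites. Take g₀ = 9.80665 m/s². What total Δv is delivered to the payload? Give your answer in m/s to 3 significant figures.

Δv ≈ 8240 m/s

Ignition mass of stage 1 = 40,400+5,090 + 17,200+1,850 + 2,730 = 67,270 kg.
Stage 1: m₀ = 67,270 kg, m_f = 67,270 − 40,400 = 26,870 kg; Δv = 458×9.80665×ln(2.504) = 4491.4×0.9177 ≈ 4122 m/s.
Stage 2: m₀ = 21,780 kg, m_f = 21,780 − 17,200 = 4,580 kg; Δv = 269×9.80665×ln(4.755) = 2638.0×1.5593 ≈ 4113 m/s.
Total Δv = 4122 + 4113 = 8235 m/s.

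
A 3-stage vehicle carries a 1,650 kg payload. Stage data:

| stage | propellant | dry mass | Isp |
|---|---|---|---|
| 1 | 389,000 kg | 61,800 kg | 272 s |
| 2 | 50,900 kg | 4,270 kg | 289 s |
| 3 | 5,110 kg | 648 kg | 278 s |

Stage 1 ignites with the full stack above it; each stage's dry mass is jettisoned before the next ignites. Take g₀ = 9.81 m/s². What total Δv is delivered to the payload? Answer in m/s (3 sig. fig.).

Δv ≈ 11700 m/s

Ignition mass of stage 1 = 389,000+61,800 + 50,900+4,270 + 5,110+648 + 1,650 = 513,378 kg.
Stage 1: m₀ = 513,378 kg, m_f = 513,378 − 389,000 = 124,378 kg; Δv = 272×9.81×ln(4.128) = 2668.3×1.4177 ≈ 3783 m/s.
Stage 2: m₀ = 62,578 kg, m_f = 62,578 − 50,900 = 11,678 kg; Δv = 289×9.81×ln(5.359) = 2835.1×1.6787 ≈ 4759 m/s.
Stage 3: m₀ = 7,408 kg, m_f = 7,408 − 5,110 = 2,298 kg; Δv = 278×9.81×ln(3.224) = 2727.2×1.1705 ≈ 3192 m/s.
Total Δv = 3783 + 4759 + 3192 = 11734 m/s.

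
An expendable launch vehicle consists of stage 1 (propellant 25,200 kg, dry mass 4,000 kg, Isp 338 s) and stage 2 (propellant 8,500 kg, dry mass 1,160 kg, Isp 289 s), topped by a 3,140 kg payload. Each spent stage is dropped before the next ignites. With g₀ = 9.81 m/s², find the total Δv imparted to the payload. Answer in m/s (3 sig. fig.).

Ignition mass of stage 1 = 25,200+4,000 + 8,500+1,160 + 3,140 = 42,000 kg.
Stage 1: m₀ = 42,000 kg, m_f = 42,000 − 25,200 = 16,800 kg; Δv = 338×9.81×ln(2.5) = 3315.8×0.9163 ≈ 3038 m/s.
Stage 2: m₀ = 12,800 kg, m_f = 12,800 − 8,500 = 4,300 kg; Δv = 289×9.81×ln(2.977) = 2835.1×1.0908 ≈ 3093 m/s.
Total Δv = 3038 + 3093 = 6131 m/s.

Δv ≈ 6130 m/s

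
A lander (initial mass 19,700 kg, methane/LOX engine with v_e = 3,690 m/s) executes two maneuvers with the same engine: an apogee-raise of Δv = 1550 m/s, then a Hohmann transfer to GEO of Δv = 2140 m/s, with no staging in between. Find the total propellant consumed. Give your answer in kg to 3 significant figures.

After the first burn: m = 19700 × exp(−1550/3690.0) = 19700 × 0.65701 = 12,943.1 kg.
After the second burn: m = 12,943.1 × exp(−2140/3690.0) = 12,943.1 × 0.55993 = 7,247.23 kg.
Total propellant = m₀ − m_final = 19700 − 7,247.23 = 12,452.77 kg.

total propellant consumed ≈ 12500 kg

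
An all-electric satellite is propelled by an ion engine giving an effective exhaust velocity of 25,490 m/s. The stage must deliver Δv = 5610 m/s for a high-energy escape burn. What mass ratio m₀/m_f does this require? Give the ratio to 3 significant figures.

mass ratio ≈ 1.25

From the ideal rocket equation, m₀/m_f = exp(Δv / v_e) = exp(5610 / 25490.0) = exp(0.2201) = 1.2462.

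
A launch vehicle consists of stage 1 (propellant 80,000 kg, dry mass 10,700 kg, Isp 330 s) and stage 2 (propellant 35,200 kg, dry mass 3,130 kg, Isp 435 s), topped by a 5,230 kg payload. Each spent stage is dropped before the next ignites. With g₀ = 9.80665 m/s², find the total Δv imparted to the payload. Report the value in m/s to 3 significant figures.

Ignition mass of stage 1 = 80,000+10,700 + 35,200+3,130 + 5,230 = 134,260 kg.
Stage 1: m₀ = 134,260 kg, m_f = 134,260 − 80,000 = 54,260 kg; Δv = 330×9.80665×ln(2.474) = 3236.2×0.9060 ≈ 2932 m/s.
Stage 2: m₀ = 43,560 kg, m_f = 43,560 − 35,200 = 8,360 kg; Δv = 435×9.80665×ln(5.211) = 4265.9×1.6507 ≈ 7042 m/s.
Total Δv = 2932 + 7042 = 9974 m/s.

Δv ≈ 9970 m/s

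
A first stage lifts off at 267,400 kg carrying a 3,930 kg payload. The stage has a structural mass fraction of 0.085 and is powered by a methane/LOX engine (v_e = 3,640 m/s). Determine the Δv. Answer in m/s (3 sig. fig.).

Stage wet mass = m₀ − payload = 267,400 − 3,930 = 263,470 kg.
Stage dry mass = ε × stage wet mass = 0.085 × 263,470 = 22,395 kg.
Burnout mass m_f = stage dry + payload = 22,395 + 3,930 = 26,325 kg.
By the Tsiolkovsky rocket equation, Δv = v_e · ln(267,400/26,325) = 3640.0 × ln(10.16) = 3640.0 × 2.3182 ≈ 8438 m/s.

Δv ≈ 8440 m/s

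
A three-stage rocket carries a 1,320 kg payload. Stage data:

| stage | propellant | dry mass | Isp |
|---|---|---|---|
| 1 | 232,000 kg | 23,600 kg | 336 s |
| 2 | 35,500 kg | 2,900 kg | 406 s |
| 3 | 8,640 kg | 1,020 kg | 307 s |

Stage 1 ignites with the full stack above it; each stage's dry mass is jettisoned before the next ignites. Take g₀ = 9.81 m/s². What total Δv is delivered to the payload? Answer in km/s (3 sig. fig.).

Ignition mass of stage 1 = 232,000+23,600 + 35,500+2,900 + 8,640+1,020 + 1,320 = 304,980 kg.
Stage 1: m₀ = 304,980 kg, m_f = 304,980 − 232,000 = 72,980 kg; Δv = 336×9.81×ln(4.179) = 3296.2×1.4301 ≈ 4714 m/s.
Stage 2: m₀ = 49,380 kg, m_f = 49,380 − 35,500 = 13,880 kg; Δv = 406×9.81×ln(3.558) = 3982.9×1.2691 ≈ 5055 m/s.
Stage 3: m₀ = 10,980 kg, m_f = 10,980 − 8,640 = 2,340 kg; Δv = 307×9.81×ln(4.692) = 3011.7×1.5459 ≈ 4656 m/s.
Total Δv = 4714 + 5055 + 4656 = 14425 m/s.

Δv ≈ 14.4 km/s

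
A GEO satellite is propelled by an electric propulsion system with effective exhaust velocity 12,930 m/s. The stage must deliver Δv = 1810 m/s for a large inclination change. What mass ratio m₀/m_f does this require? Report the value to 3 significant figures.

mass ratio ≈ 1.15

m₀/m_f = exp(Δv / v_e) = exp(1810 / 12930.0) = exp(0.1400) = 1.1503.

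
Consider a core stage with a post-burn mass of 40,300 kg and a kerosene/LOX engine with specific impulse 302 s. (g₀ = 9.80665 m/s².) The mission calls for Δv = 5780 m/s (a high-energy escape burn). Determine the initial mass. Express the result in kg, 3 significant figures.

v_e = Isp · g₀ = 302 × 9.80665 = 2961.6 m/s.
By the Tsiolkovsky rocket equation, m₀/m_f = exp(Δv / v_e) = exp(5780 / 2961.6) = exp(1.9516) = 7.0402.
m₀ = m_f × 7.0402 = 40,300 × 7.0402 = 283,720 kg.

initial mass ≈ 284000 kg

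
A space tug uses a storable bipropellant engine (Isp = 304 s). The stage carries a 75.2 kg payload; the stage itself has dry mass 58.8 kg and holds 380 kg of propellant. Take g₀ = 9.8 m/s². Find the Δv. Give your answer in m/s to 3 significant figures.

v_e = Isp · g₀ = 304 × 9.8 = 2979.2 m/s.
m₀ = payload + dry + propellant = 75.2 + 58.8 + 380 = 514 kg.
m_f = payload + dry = 75.2 + 58.8 = 134 kg.
From the ideal rocket equation, Δv = v_e · ln(m₀/m_f) = 2979.2 × ln(3.836) = 2979.2 × 1.3444 ≈ 4005.2 m/s.

Δv ≈ 4010 m/s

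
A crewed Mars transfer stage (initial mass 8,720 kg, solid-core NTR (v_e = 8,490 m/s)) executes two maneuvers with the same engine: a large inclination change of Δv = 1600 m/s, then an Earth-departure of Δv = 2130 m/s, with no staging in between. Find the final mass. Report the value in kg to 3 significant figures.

After the first burn: m = 8720 × exp(−1600/8490.0) = 8720 × 0.82824 = 7,222.25 kg.
After the second burn: m = 7,222.25 × exp(−2130/8490.0) = 7,222.25 × 0.77811 = 5,619.7 kg.

final mass ≈ 5620 kg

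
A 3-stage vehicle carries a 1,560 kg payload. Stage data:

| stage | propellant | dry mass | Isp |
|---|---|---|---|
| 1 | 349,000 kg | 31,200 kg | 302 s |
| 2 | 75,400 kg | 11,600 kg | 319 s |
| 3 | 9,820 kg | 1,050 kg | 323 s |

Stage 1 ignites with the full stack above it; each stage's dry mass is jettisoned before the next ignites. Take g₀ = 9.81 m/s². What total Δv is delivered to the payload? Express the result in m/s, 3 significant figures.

Δv ≈ 13200 m/s

Ignition mass of stage 1 = 349,000+31,200 + 75,400+11,600 + 9,820+1,050 + 1,560 = 479,630 kg.
Stage 1: m₀ = 479,630 kg, m_f = 479,630 − 349,000 = 130,630 kg; Δv = 302×9.81×ln(3.672) = 2962.6×1.3006 ≈ 3853 m/s.
Stage 2: m₀ = 99,430 kg, m_f = 99,430 − 75,400 = 24,030 kg; Δv = 319×9.81×ln(4.138) = 3129.4×1.4202 ≈ 4444 m/s.
Stage 3: m₀ = 12,430 kg, m_f = 12,430 − 9,820 = 2,610 kg; Δv = 323×9.81×ln(4.762) = 3168.6×1.5608 ≈ 4945 m/s.
Total Δv = 3853 + 4444 + 4945 = 13242 m/s.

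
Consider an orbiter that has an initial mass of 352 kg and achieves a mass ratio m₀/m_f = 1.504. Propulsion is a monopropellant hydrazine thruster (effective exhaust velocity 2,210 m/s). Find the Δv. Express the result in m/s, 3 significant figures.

Rocket equation: Δv = v_e · ln(1.504) = 2210.0 × 0.4081 ≈ 902.0 m/s.

Δv ≈ 902 m/s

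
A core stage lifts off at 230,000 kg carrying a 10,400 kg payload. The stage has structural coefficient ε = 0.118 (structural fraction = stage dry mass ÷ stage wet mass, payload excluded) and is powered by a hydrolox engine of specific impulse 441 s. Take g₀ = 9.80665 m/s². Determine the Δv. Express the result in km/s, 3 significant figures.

Stage wet mass = m₀ − payload = 230,000 − 10,400 = 219,600 kg.
Stage dry mass = ε × stage wet mass = 0.118 × 219,600 = 25,912.8 kg.
Burnout mass m_f = stage dry + payload = 25,912.8 + 10,400 = 36,312.8 kg.
v_e = Isp · g₀ = 441 × 9.80665 = 4324.7 m/s.
Using Δv = v_e ln(m₀/m_f): Δv = v_e · ln(230,000/36,312.8) = 4324.7 × ln(6.334) = 4324.7 × 1.8459 ≈ 7983 m/s.

Δv ≈ 7.98 km/s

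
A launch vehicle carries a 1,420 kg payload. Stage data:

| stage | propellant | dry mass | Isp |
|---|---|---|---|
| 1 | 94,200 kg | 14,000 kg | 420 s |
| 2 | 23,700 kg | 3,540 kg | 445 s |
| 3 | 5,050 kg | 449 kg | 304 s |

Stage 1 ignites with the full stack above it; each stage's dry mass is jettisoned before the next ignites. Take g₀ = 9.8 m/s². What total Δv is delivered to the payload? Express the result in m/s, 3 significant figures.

Δv ≈ 13500 m/s

Ignition mass of stage 1 = 94,200+14,000 + 23,700+3,540 + 5,050+449 + 1,420 = 142,359 kg.
Stage 1: m₀ = 142,359 kg, m_f = 142,359 − 94,200 = 48,159 kg; Δv = 420×9.8×ln(2.956) = 4116.0×1.0838 ≈ 4461 m/s.
Stage 2: m₀ = 34,159 kg, m_f = 34,159 − 23,700 = 10,459 kg; Δv = 445×9.8×ln(3.266) = 4361.0×1.1836 ≈ 5162 m/s.
Stage 3: m₀ = 6,919 kg, m_f = 6,919 − 5,050 = 1,869 kg; Δv = 304×9.8×ln(3.702) = 2979.2×1.3089 ≈ 3899 m/s.
Total Δv = 4461 + 5162 + 3899 = 13522 m/s.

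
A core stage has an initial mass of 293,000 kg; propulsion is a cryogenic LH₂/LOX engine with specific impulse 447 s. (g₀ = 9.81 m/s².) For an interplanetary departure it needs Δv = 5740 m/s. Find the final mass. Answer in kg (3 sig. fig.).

v_e = Isp · g₀ = 447 × 9.81 = 4385.1 m/s.
Rocket equation: m₀/m_f = exp(Δv / v_e) = exp(5740 / 4385.1) = exp(1.3090) = 3.7024.
m_f = m₀ / 3.7024 = 293,000 / 3.7024 = 79,137.9 kg.

final mass ≈ 79100 kg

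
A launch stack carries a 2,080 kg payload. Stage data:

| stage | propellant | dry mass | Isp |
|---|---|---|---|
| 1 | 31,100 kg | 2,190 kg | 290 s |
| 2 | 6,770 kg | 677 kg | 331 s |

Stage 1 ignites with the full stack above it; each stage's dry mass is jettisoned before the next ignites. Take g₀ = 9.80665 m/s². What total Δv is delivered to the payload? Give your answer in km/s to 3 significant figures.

Ignition mass of stage 1 = 31,100+2,190 + 6,770+677 + 2,080 = 42,817 kg.
Stage 1: m₀ = 42,817 kg, m_f = 42,817 − 31,100 = 11,717 kg; Δv = 290×9.80665×ln(3.654) = 2843.9×1.2959 ≈ 3685 m/s.
Stage 2: m₀ = 9,527 kg, m_f = 9,527 − 6,770 = 2,757 kg; Δv = 331×9.80665×ln(3.456) = 3246.0×1.2400 ≈ 4025 m/s.
Total Δv = 3685 + 4025 = 7710 m/s.

Δv ≈ 7.71 km/s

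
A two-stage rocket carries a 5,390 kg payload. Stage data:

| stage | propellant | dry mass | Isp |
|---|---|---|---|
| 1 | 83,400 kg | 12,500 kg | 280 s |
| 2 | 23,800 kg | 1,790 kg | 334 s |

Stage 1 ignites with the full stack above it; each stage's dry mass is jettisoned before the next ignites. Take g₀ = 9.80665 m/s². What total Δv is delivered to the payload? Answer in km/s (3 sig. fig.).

Ignition mass of stage 1 = 83,400+12,500 + 23,800+1,790 + 5,390 = 126,880 kg.
Stage 1: m₀ = 126,880 kg, m_f = 126,880 − 83,400 = 43,480 kg; Δv = 280×9.80665×ln(2.918) = 2745.9×1.0709 ≈ 2941 m/s.
Stage 2: m₀ = 30,980 kg, m_f = 30,980 − 23,800 = 7,180 kg; Δv = 334×9.80665×ln(4.315) = 3275.4×1.4620 ≈ 4789 m/s.
Total Δv = 2941 + 4789 = 7730 m/s.

Δv ≈ 7.73 km/s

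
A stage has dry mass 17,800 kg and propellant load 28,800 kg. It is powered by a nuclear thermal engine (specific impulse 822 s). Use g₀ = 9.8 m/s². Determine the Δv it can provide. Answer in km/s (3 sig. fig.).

Δv ≈ 7.75 km/s

v_e = Isp · g₀ = 822 × 9.8 = 8055.6 m/s.
m₀ = m_dry + m_prop = 17,800 + 28,800 = 46,600 kg.
Δv = v_e · ln(m₀/m_f) = 8055.6 × ln(2.618) = 8055.6 × 0.9624 ≈ 7752.7 m/s.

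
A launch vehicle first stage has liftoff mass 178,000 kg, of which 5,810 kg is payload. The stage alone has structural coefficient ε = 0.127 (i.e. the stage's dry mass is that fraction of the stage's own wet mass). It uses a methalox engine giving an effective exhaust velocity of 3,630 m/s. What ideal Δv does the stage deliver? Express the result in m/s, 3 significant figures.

Δv ≈ 6760 m/s

Stage wet mass = m₀ − payload = 178,000 − 5,810 = 172,190 kg.
Stage dry mass = ε × stage wet mass = 0.127 × 172,190 = 21,868.1 kg.
Burnout mass m_f = stage dry + payload = 21,868.1 + 5,810 = 27,678.1 kg.
Δv = v_e · ln(178,000/27,678.1) = 3630.0 × ln(6.431) = 3630.0 × 1.8611 ≈ 6756 m/s.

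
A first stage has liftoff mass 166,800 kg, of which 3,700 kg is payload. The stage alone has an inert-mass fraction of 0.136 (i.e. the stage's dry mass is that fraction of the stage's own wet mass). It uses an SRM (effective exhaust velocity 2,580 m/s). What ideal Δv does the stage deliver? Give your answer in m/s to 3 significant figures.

Δv ≈ 4810 m/s

Stage wet mass = m₀ − payload = 166,800 − 3,700 = 163,100 kg.
Stage dry mass = ε × stage wet mass = 0.136 × 163,100 = 22,181.6 kg.
Burnout mass m_f = stage dry + payload = 22,181.6 + 3,700 = 25,881.6 kg.
Δv = v_e · ln(166,800/25,881.6) = 2580.0 × ln(6.445) = 2580.0 × 1.8633 ≈ 4807 m/s.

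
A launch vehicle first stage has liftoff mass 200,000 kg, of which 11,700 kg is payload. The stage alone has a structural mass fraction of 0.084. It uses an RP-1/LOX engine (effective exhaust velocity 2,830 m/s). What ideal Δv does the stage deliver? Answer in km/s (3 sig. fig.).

Δv ≈ 5.61 km/s

Stage wet mass = m₀ − payload = 200,000 − 11,700 = 188,300 kg.
Stage dry mass = ε × stage wet mass = 0.084 × 188,300 = 15,817.2 kg.
Burnout mass m_f = stage dry + payload = 15,817.2 + 11,700 = 27,517.2 kg.
Δv = v_e · ln(200,000/27,517.2) = 2830.0 × ln(7.268) = 2830.0 × 1.9835 ≈ 5613 m/s.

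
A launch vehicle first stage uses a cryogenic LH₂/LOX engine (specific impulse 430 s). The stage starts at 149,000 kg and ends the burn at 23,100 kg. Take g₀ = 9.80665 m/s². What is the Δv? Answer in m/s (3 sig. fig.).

Δv ≈ 7860 m/s

v_e = Isp · g₀ = 430 × 9.80665 = 4216.9 m/s.
Δv = v_e · ln(m₀/m_f) = 4216.9 × ln(6.45) = 4216.9 × 1.8641 ≈ 7860.7 m/s.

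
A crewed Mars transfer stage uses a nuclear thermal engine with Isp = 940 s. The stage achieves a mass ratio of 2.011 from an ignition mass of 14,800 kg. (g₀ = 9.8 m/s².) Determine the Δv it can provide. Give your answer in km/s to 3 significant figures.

Δv ≈ 6.44 km/s

v_e = Isp · g₀ = 940 × 9.8 = 9212.0 m/s.
Δv = v_e · ln(2.011) = 9212.0 × 0.6986 ≈ 6435.8 m/s.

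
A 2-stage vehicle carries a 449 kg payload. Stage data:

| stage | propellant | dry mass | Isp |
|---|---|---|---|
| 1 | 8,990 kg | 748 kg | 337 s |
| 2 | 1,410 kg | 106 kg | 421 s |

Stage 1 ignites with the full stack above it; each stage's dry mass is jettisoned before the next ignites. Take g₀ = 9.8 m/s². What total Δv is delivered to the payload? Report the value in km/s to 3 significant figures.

Ignition mass of stage 1 = 8,990+748 + 1,410+106 + 449 = 11,703 kg.
Stage 1: m₀ = 11,703 kg, m_f = 11,703 − 8,990 = 2,713 kg; Δv = 337×9.8×ln(4.314) = 3302.6×1.4618 ≈ 4828 m/s.
Stage 2: m₀ = 1,965 kg, m_f = 1,965 − 1,410 = 555 kg; Δv = 421×9.8×ln(3.541) = 4125.8×1.2643 ≈ 5216 m/s.
Total Δv = 4828 + 5216 = 10044 m/s.

Δv ≈ 10.0 km/s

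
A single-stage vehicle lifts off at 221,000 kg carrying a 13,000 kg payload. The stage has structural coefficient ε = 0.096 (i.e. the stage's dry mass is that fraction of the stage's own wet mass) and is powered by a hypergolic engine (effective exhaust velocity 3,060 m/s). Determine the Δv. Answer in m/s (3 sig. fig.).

Δv ≈ 5820 m/s

Stage wet mass = m₀ − payload = 221,000 − 13,000 = 208,000 kg.
Stage dry mass = ε × stage wet mass = 0.096 × 208,000 = 19,968 kg.
Burnout mass m_f = stage dry + payload = 19,968 + 13,000 = 32,968 kg.
Δv = v_e · ln(221,000/32,968) = 3060.0 × ln(6.703) = 3060.0 × 1.9026 ≈ 5822 m/s.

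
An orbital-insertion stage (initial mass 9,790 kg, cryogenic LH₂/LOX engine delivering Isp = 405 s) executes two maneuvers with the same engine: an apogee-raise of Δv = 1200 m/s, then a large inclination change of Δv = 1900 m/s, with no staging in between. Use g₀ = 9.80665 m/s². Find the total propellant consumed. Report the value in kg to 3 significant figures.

v_e = Isp · g₀ = 405 × 9.80665 = 3971.7 m/s.
After the first burn: m = 9790 × exp(−1200/3971.7) = 9790 × 0.73924 = 7,237.16 kg.
After the second burn: m = 7,237.16 × exp(−1900/3971.7) = 7,237.16 × 0.61978 = 4,485.45 kg.
Total propellant = m₀ − m_final = 9790 − 4,485.45 = 5,304.55 kg.

total propellant consumed ≈ 5300 kg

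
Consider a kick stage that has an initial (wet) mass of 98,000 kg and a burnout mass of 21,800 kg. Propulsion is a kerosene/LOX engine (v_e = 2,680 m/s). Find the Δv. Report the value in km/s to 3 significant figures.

Δv ≈ 4.03 km/s

Δv = v_e · ln(m₀/m_f) = 2680.0 × ln(4.495) = 2680.0 × 1.5031 ≈ 4028.2 m/s.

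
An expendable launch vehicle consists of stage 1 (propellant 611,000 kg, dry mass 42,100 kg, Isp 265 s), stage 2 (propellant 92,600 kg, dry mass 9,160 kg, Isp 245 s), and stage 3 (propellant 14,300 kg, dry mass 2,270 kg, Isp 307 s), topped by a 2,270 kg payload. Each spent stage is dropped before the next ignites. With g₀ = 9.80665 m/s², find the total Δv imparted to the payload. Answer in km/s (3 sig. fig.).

Δv ≈ 11.8 km/s

Ignition mass of stage 1 = 611,000+42,100 + 92,600+9,160 + 14,300+2,270 + 2,270 = 773,700 kg.
Stage 1: m₀ = 773,700 kg, m_f = 773,700 − 611,000 = 162,700 kg; Δv = 265×9.80665×ln(4.755) = 2598.8×1.5593 ≈ 4052 m/s.
Stage 2: m₀ = 120,600 kg, m_f = 120,600 − 92,600 = 28,000 kg; Δv = 245×9.80665×ln(4.307) = 2402.6×1.4603 ≈ 3508 m/s.
Stage 3: m₀ = 18,840 kg, m_f = 18,840 − 14,300 = 4,540 kg; Δv = 307×9.80665×ln(4.15) = 3010.6×1.4231 ≈ 4284 m/s.
Total Δv = 4052 + 3508 + 4284 = 11844 m/s.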